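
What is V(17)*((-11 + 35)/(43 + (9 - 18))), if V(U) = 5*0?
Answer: 0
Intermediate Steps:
V(U) = 0
V(17)*((-11 + 35)/(43 + (9 - 18))) = 0*((-11 + 35)/(43 + (9 - 18))) = 0*(24/(43 - 9)) = 0*(24/34) = 0*(24*(1/34)) = 0*(12/17) = 0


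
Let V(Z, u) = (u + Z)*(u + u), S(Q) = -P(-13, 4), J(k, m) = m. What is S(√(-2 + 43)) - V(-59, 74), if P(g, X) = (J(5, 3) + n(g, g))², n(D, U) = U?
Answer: -2320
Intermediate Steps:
P(g, X) = (3 + g)²
S(Q) = -100 (S(Q) = -(3 - 13)² = -1*(-10)² = -1*100 = -100)
V(Z, u) = 2*u*(Z + u) (V(Z, u) = (Z + u)*(2*u) = 2*u*(Z + u))
S(√(-2 + 43)) - V(-59, 74) = -100 - 2*74*(-59 + 74) = -100 - 2*74*15 = -100 - 1*2220 = -100 - 2220 = -2320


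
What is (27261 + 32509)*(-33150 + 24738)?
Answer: -502785240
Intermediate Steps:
(27261 + 32509)*(-33150 + 24738) = 59770*(-8412) = -502785240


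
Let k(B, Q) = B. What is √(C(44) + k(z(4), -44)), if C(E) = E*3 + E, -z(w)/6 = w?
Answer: 2*√38 ≈ 12.329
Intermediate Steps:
z(w) = -6*w
C(E) = 4*E (C(E) = 3*E + E = 4*E)
√(C(44) + k(z(4), -44)) = √(4*44 - 6*4) = √(176 - 24) = √152 = 2*√38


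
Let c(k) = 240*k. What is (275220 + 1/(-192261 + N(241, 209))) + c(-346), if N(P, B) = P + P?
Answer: 36856088219/191779 ≈ 1.9218e+5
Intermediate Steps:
N(P, B) = 2*P
(275220 + 1/(-192261 + N(241, 209))) + c(-346) = (275220 + 1/(-192261 + 2*241)) + 240*(-346) = (275220 + 1/(-192261 + 482)) - 83040 = (275220 + 1/(-191779)) - 83040 = (275220 - 1/191779) - 83040 = 52781416379/191779 - 83040 = 36856088219/191779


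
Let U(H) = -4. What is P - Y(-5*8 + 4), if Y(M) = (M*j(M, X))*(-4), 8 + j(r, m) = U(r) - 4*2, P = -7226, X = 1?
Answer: -4346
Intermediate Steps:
j(r, m) = -20 (j(r, m) = -8 + (-4 - 4*2) = -8 + (-4 - 8) = -8 - 12 = -20)
Y(M) = 80*M (Y(M) = (M*(-20))*(-4) = -20*M*(-4) = 80*M)
P - Y(-5*8 + 4) = -7226 - 80*(-5*8 + 4) = -7226 - 80*(-40 + 4) = -7226 - 80*(-36) = -7226 - 1*(-2880) = -7226 + 2880 = -4346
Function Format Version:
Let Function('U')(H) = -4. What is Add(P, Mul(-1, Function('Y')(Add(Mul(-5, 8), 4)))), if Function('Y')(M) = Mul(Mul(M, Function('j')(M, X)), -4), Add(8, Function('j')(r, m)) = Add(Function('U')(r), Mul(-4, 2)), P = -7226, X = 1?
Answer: -4346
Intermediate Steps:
Function('j')(r, m) = -20 (Function('j')(r, m) = Add(-8, Add(-4, Mul(-4, 2))) = Add(-8, Add(-4, -8)) = Add(-8, -12) = -20)
Function('Y')(M) = Mul(80, M) (Function('Y')(M) = Mul(Mul(M, -20), -4) = Mul(Mul(-20, M), -4) = Mul(80, M))
Add(P, Mul(-1, Function('Y')(Add(Mul(-5, 8), 4)))) = Add(-7226, Mul(-1, Mul(80, Add(Mul(-5, 8), 4)))) = Add(-7226, Mul(-1, Mul(80, Add(-40, 4)))) = Add(-7226, Mul(-1, Mul(80, -36))) = Add(-7226, Mul(-1, -2880)) = Add(-7226, 2880) = -4346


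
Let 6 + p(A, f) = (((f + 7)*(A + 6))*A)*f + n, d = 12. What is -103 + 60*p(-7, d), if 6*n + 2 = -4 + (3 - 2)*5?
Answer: 95287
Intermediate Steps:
n = -1/6 (n = -1/3 + (-4 + (3 - 2)*5)/6 = -1/3 + (-4 + 1*5)/6 = -1/3 + (-4 + 5)/6 = -1/3 + (1/6)*1 = -1/3 + 1/6 = -1/6 ≈ -0.16667)
p(A, f) = -37/6 + A*f*(6 + A)*(7 + f) (p(A, f) = -6 + ((((f + 7)*(A + 6))*A)*f - 1/6) = -6 + ((((7 + f)*(6 + A))*A)*f - 1/6) = -6 + ((((6 + A)*(7 + f))*A)*f - 1/6) = -6 + ((A*(6 + A)*(7 + f))*f - 1/6) = -6 + (A*f*(6 + A)*(7 + f) - 1/6) = -6 + (-1/6 + A*f*(6 + A)*(7 + f)) = -37/6 + A*f*(6 + A)*(7 + f))
-103 + 60*p(-7, d) = -103 + 60*(-37/6 + (-7)**2*12**2 + 6*(-7)*12**2 + 7*12*(-7)**2 + 42*(-7)*12) = -103 + 60*(-37/6 + 49*144 + 6*(-7)*144 + 7*12*49 - 3528) = -103 + 60*(-37/6 + 7056 - 6048 + 4116 - 3528) = -103 + 60*(9539/6) = -103 + 95390 = 95287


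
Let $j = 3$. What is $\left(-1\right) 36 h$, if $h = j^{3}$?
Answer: $-972$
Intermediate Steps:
$h = 27$ ($h = 3^{3} = 27$)
$\left(-1\right) 36 h = \left(-1\right) 36 \cdot 27 = \left(-36\right) 27 = -972$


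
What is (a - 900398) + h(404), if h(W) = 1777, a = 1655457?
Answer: 756836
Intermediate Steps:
(a - 900398) + h(404) = (1655457 - 900398) + 1777 = 755059 + 1777 = 756836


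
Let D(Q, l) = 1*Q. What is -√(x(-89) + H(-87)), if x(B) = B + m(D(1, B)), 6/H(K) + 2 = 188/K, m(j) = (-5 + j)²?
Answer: -I*√2438794/181 ≈ -8.628*I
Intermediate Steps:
D(Q, l) = Q
H(K) = 6/(-2 + 188/K)
x(B) = 16 + B (x(B) = B + (-5 + 1)² = B + (-4)² = B + 16 = 16 + B)
-√(x(-89) + H(-87)) = -√((16 - 89) - 3*(-87)/(-94 - 87)) = -√(-73 - 3*(-87)/(-181)) = -√(-73 - 3*(-87)*(-1/181)) = -√(-73 - 261/181) = -√(-13474/181) = -I*√2438794/181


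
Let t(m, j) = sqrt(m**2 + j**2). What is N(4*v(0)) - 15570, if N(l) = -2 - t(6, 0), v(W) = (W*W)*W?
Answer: -15578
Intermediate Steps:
v(W) = W**3 (v(W) = W**2*W = W**3)
t(m, j) = sqrt(j**2 + m**2)
N(l) = -8 (N(l) = -2 - sqrt(0**2 + 6**2) = -2 - sqrt(0 + 36) = -2 - sqrt(36) = -2 - 1*6 = -2 - 6 = -8)
N(4*v(0)) - 15570 = -8 - 15570 = -15578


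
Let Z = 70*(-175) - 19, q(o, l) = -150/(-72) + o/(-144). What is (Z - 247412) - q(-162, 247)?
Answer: -6232421/24 ≈ -2.5968e+5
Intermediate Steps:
q(o, l) = 25/12 - o/144 (q(o, l) = -150*(-1/72) + o*(-1/144) = 25/12 - o/144)
Z = -12269 (Z = -12250 - 19 = -12269)
(Z - 247412) - q(-162, 247) = (-12269 - 247412) - (25/12 - 1/144*(-162)) = -259681 - (25/12 + 9/8) = -259681 - 1*77/24 = -259681 - 77/24 = -6232421/24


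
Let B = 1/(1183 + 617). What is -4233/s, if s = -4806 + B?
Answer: 7619400/8650799 ≈ 0.88077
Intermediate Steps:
B = 1/1800 ≈ 0.00055556
s = -8650799/1800 (s = -4806 + 1/1800 = -8650799/1800 ≈ -4806.0)
-4233/s = -4233/(-8650799/1800) = -4233*(-1800/8650799) = 7619400/8650799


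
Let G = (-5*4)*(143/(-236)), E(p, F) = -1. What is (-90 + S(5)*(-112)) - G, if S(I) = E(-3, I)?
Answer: 583/59 ≈ 9.8813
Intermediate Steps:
S(I) = -1
G = 715/59 (G = -2860*(-1)/236 = -20*(-143/236) = 715/59 ≈ 12.119)
(-90 + S(5)*(-112)) - G = (-90 - 1*(-112)) - 1*715/59 = (-90 + 112) - 715/59 = 22 - 715/59 = 583/59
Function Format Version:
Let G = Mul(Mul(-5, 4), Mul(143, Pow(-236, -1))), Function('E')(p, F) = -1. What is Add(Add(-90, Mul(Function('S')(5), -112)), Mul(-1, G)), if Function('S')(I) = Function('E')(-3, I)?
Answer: Rational(583, 59) ≈ 9.8813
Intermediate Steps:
Function('S')(I) = -1
G = Rational(715, 59) (G = Mul(-20, Mul(143, Rational(-1, 236))) = Mul(-20, Rational(-143, 236)) = Rational(715, 59) ≈ 12.119)
Add(Add(-90, Mul(Function('S')(5), -112)), Mul(-1, G)) = Add(Add(-90, Mul(-1, -112)), Mul(-1, Rational(715, 59))) = Add(Add(-90, 112), Rational(-715, 59)) = Add(22, Rational(-715, 59)) = Rational(583, 59)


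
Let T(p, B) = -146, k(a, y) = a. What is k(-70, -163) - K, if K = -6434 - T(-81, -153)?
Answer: 6218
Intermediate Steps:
K = -6288 (K = -6434 - 1*(-146) = -6434 + 146 = -6288)
k(-70, -163) - K = -70 - 1*(-6288) = -70 + 6288 = 6218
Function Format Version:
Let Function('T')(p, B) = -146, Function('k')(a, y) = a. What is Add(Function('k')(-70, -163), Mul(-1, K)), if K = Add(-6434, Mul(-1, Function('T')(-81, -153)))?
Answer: 6218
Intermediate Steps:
K = -6288 (K = Add(-6434, Mul(-1, -146)) = Add(-6434, 146) = -6288)
Add(Function('k')(-70, -163), Mul(-1, K)) = Add(-70, Mul(-1, -6288)) = Add(-70, 6288) = 6218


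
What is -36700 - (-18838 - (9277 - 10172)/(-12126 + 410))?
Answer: -209270297/11716 ≈ -17862.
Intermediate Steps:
-36700 - (-18838 - (9277 - 10172)/(-12126 + 410)) = -36700 - (-18838 - (-895)/(-11716)) = -36700 - (-18838 - (-895)*(-1)/11716) = -36700 - (-18838 - 1*895/11716) = -36700 - (-18838 - 895/11716) = -36700 - 1*(-220706903/11716) = -36700 + 220706903/11716 = -209270297/11716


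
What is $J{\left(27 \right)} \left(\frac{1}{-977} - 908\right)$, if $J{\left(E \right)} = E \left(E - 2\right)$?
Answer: $- \frac{598803975}{977} \approx -6.129 \cdot 10^{5}$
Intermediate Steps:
$J{\left(E \right)} = E \left(-2 + E\right)$
$J{\left(27 \right)} \left(\frac{1}{-977} - 908\right) = 27 \left(-2 + 27\right) \left(\frac{1}{-977} - 908\right) = 27 \cdot 25 \left(- \frac{1}{977} - 908\right) = 675 \left(- \frac{887117}{977}\right) = - \frac{598803975}{977}$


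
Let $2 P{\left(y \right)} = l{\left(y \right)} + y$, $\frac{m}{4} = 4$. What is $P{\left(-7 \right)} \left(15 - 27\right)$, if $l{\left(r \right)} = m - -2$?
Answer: $-66$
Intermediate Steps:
$m = 16$ ($m = 4 \cdot 4 = 16$)
$l{\left(r \right)} = 18$ ($l{\left(r \right)} = 16 - -2 = 16 + 2 = 18$)
$P{\left(y \right)} = 9 + \frac{y}{2}$ ($P{\left(y \right)} = \frac{18 + y}{2} = 9 + \frac{y}{2}$)
$P{\left(-7 \right)} \left(15 - 27\right) = \left(9 + \frac{1}{2} \left(-7\right)\right) \left(15 - 27\right) = \left(9 - \frac{7}{2}\right) \left(-12\right) = \frac{11}{2} \left(-12\right) = -66$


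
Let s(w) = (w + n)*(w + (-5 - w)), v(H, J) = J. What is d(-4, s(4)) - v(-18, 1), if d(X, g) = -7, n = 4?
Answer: -8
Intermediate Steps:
s(w) = -20 - 5*w (s(w) = (w + 4)*(w + (-5 - w)) = (4 + w)*(-5) = -20 - 5*w)
d(-4, s(4)) - v(-18, 1) = -7 - 1*1 = -7 - 1 = -8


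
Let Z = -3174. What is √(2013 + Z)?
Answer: 3*I*√129 ≈ 34.073*I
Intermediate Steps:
√(2013 + Z) = √(2013 - 3174) = √(-1161) = 3*I*√129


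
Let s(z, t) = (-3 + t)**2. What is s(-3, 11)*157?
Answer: 10048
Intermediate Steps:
s(-3, 11)*157 = (-3 + 11)**2*157 = 8**2*157 = 64*157 = 10048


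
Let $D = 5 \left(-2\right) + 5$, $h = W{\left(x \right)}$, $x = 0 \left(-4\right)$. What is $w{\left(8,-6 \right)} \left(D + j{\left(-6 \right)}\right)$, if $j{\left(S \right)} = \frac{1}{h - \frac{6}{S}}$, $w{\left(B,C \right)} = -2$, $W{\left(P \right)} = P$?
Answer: $8$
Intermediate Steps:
$x = 0$
$h = 0$
$j{\left(S \right)} = - \frac{S}{6}$ ($j{\left(S \right)} = \frac{1}{0 - \frac{6}{S}} = \frac{1}{\left(-6\right) \frac{1}{S}} = - \frac{S}{6}$)
$D = -5$ ($D = -10 + 5 = -5$)
$w{\left(8,-6 \right)} \left(D + j{\left(-6 \right)}\right) = - 2 \left(-5 - -1\right) = - 2 \left(-5 + 1\right) = \left(-2\right) \left(-4\right) = 8$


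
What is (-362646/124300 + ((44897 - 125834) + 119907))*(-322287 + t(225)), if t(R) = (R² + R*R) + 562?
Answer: -21357891036963/2486 ≈ -8.5913e+9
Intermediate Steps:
t(R) = 562 + 2*R² (t(R) = (R² + R²) + 562 = 2*R² + 562 = 562 + 2*R²)
(-362646/124300 + ((44897 - 125834) + 119907))*(-322287 + t(225)) = (-362646/124300 + ((44897 - 125834) + 119907))*(-322287 + (562 + 2*225²)) = (-362646*1/124300 + (-80937 + 119907))*(-322287 + (562 + 2*50625)) = (-181323/62150 + 38970)*(-322287 + (562 + 101250)) = 2421804177*(-322287 + 101812)/62150 = (2421804177/62150)*(-220475) = -21357891036963/2486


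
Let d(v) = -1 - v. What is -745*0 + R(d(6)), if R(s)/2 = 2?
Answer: 4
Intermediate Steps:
R(s) = 4 (R(s) = 2*2 = 4)
-745*0 + R(d(6)) = -745*0 + 4 = -149*0 + 4 = 0 + 4 = 4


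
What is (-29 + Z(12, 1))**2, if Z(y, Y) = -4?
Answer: 1089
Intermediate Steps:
(-29 + Z(12, 1))**2 = (-29 - 4)**2 = (-33)**2 = 1089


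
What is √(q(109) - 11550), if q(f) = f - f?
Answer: 5*I*√462 ≈ 107.47*I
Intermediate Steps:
q(f) = 0
√(q(109) - 11550) = √(0 - 11550) = √(-11550) = 5*I*√462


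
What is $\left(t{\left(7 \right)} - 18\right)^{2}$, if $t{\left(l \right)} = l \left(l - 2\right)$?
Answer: $289$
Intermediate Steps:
$t{\left(l \right)} = l \left(-2 + l\right)$
$\left(t{\left(7 \right)} - 18\right)^{2} = \left(7 \left(-2 + 7\right) - 18\right)^{2} = \left(7 \cdot 5 - 18\right)^{2} = \left(35 - 18\right)^{2} = 17^{2} = 289$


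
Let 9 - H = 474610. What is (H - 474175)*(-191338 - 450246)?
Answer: 608719501184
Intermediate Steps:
H = -474601 (H = 9 - 1*474610 = 9 - 474610 = -474601)
(H - 474175)*(-191338 - 450246) = (-474601 - 474175)*(-191338 - 450246) = -948776*(-641584) = 608719501184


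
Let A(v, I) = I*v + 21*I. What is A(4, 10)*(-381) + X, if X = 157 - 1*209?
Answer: -95302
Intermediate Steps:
X = -52 (X = 157 - 209 = -52)
A(v, I) = 21*I + I*v
A(4, 10)*(-381) + X = (10*(21 + 4))*(-381) - 52 = (10*25)*(-381) - 52 = 250*(-381) - 52 = -95250 - 52 = -95302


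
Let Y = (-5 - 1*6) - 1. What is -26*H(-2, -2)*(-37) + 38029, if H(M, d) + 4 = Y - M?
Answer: 24561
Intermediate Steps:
Y = -12 (Y = (-5 - 6) - 1 = -11 - 1 = -12)
H(M, d) = -16 - M (H(M, d) = -4 + (-12 - M) = -16 - M)
-26*H(-2, -2)*(-37) + 38029 = -26*(-16 - 1*(-2))*(-37) + 38029 = -26*(-16 + 2)*(-37) + 38029 = -26*(-14)*(-37) + 38029 = 364*(-37) + 38029 = -13468 + 38029 = 24561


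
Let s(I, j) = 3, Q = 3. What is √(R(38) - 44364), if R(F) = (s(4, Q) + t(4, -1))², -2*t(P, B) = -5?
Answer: I*√177335/2 ≈ 210.56*I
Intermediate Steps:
t(P, B) = 5/2 (t(P, B) = -½*(-5) = 5/2)
R(F) = 121/4 (R(F) = (3 + 5/2)² = (11/2)² = 121/4)
√(R(38) - 44364) = √(121/4 - 44364) = √(-177335/4) = I*√177335/2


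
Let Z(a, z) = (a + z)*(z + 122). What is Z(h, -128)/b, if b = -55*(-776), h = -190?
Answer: 477/10670 ≈ 0.044705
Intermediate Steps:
b = 42680
Z(a, z) = (122 + z)*(a + z) (Z(a, z) = (a + z)*(122 + z) = (122 + z)*(a + z))
Z(h, -128)/b = ((-128)**2 + 122*(-190) + 122*(-128) - 190*(-128))/42680 = (16384 - 23180 - 15616 + 24320)*(1/42680) = 1908*(1/42680) = 477/10670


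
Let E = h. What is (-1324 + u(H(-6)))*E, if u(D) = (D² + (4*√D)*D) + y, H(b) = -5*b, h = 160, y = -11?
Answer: -69600 + 19200*√30 ≈ 35563.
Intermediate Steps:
E = 160
u(D) = -11 + D² + 4*D^(3/2) (u(D) = (D² + (4*√D)*D) - 11 = (D² + 4*D^(3/2)) - 11 = -11 + D² + 4*D^(3/2))
(-1324 + u(H(-6)))*E = (-1324 + (-11 + (-5*(-6))² + 4*(-5*(-6))^(3/2)))*160 = (-1324 + (-11 + 30² + 4*30^(3/2)))*160 = (-1324 + (-11 + 900 + 4*(30*√30)))*160 = (-1324 + (-11 + 900 + 120*√30))*160 = (-1324 + (889 + 120*√30))*160 = (-435 + 120*√30)*160 = -69600 + 19200*√30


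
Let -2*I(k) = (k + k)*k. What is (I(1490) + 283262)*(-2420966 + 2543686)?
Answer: -237688759360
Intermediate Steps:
I(k) = -k**2 (I(k) = -(k + k)*k/2 = -2*k*k/2 = -k**2)
(I(1490) + 283262)*(-2420966 + 2543686) = (-1*1490**2 + 283262)*(-2420966 + 2543686) = (-1*2220100 + 283262)*122720 = (-2220100 + 283262)*122720 = -1936838*122720 = -237688759360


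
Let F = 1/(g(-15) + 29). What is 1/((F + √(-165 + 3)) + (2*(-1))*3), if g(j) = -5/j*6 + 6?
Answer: -8177/270619 - 12321*I*√2/270619 ≈ -0.030216 - 0.064388*I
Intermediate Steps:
g(j) = 6 - 30/j (g(j) = -30/j + 6 = 6 - 30/j)
F = 1/37 (F = 1/((6 - 30/(-15)) + 29) = 1/((6 - 30*(-1/15)) + 29) = 1/((6 + 2) + 29) = 1/(8 + 29) = 1/37 ≈ 0.027027)
1/((F + √(-165 + 3)) + (2*(-1))*3) = 1/((1/37 + √(-165 + 3)) + (2*(-1))*3) = 1/((1/37 + √(-162)) - 2*3) = 1/((1/37 + 9*I*√2) - 6) = 1/(-221/37 + 9*I*√2)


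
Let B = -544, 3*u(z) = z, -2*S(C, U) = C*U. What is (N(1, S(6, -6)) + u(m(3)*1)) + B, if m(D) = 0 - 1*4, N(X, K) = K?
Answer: -1582/3 ≈ -527.33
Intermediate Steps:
S(C, U) = -C*U/2
m(D) = -4 (m(D) = 0 - 4 = -4)
u(z) = z/3
(N(1, S(6, -6)) + u(m(3)*1)) + B = (-½*6*(-6) + (-4*1)/3) - 544 = (18 + (⅓)*(-4)) - 544 = (18 - 4/3) - 544 = 50/3 - 544 = -1582/3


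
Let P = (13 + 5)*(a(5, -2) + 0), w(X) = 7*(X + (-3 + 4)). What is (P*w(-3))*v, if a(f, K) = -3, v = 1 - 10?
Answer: -6804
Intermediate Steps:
v = -9
w(X) = 7 + 7*X (w(X) = 7*(X + 1) = 7*(1 + X) = 7 + 7*X)
P = -54 (P = (13 + 5)*(-3 + 0) = 18*(-3) = -54)
(P*w(-3))*v = -54*(7 + 7*(-3))*(-9) = -54*(7 - 21)*(-9) = -54*(-14)*(-9) = 756*(-9) = -6804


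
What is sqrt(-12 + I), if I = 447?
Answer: sqrt(435) ≈ 20.857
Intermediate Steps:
sqrt(-12 + I) = sqrt(-12 + 447) = sqrt(435)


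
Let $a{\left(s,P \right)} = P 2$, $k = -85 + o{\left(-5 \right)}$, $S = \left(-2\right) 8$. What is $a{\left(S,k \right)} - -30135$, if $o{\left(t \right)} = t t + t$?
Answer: $30005$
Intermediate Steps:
$S = -16$
$o{\left(t \right)} = t + t^{2}$ ($o{\left(t \right)} = t^{2} + t = t + t^{2}$)
$k = -65$ ($k = -85 - 5 \left(1 - 5\right) = -85 - -20 = -85 + 20 = -65$)
$a{\left(s,P \right)} = 2 P$
$a{\left(S,k \right)} - -30135 = 2 \left(-65\right) - -30135 = -130 + 30135 = 30005$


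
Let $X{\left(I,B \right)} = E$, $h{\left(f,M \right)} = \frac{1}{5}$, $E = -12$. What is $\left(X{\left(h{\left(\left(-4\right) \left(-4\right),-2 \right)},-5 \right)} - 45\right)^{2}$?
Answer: $3249$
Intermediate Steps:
$h{\left(f,M \right)} = \frac{1}{5}$
$X{\left(I,B \right)} = -12$
$\left(X{\left(h{\left(\left(-4\right) \left(-4\right),-2 \right)},-5 \right)} - 45\right)^{2} = \left(-12 - 45\right)^{2} = \left(-57\right)^{2} = 3249$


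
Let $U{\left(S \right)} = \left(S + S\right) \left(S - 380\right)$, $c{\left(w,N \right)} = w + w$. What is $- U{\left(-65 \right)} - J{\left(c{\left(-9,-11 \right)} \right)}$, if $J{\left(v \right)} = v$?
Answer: $-57832$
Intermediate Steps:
$c{\left(w,N \right)} = 2 w$
$U{\left(S \right)} = 2 S \left(-380 + S\right)$
$- U{\left(-65 \right)} - J{\left(c{\left(-9,-11 \right)} \right)} = - 2 \left(-65\right) \left(-380 - 65\right) - 2 \left(-9\right) = - 2 \left(-65\right) \left(-445\right) - -18 = \left(-1\right) 57850 + 18 = -57850 + 18 = -57832$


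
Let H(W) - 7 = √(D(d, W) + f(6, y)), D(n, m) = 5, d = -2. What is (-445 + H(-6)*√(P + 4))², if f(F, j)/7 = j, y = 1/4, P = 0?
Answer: 185788 - 2586*√3 ≈ 1.8131e+5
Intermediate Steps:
y = ¼ ≈ 0.25000
f(F, j) = 7*j
H(W) = 7 + 3*√3/2 (H(W) = 7 + √(5 + 7*(¼)) = 7 + √(5 + 7/4) = 7 + √(27/4) = 7 + 3*√3/2)
(-445 + H(-6)*√(P + 4))² = (-445 + (7 + 3*√3/2)*√(0 + 4))² = (-445 + (7 + 3*√3/2)*√4)² = (-445 + (7 + 3*√3/2)*2)² = (-445 + (14 + 3*√3))² = (-431 + 3*√3)²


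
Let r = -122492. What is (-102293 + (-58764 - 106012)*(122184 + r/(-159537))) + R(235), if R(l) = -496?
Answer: -3211993533097493/159537 ≈ -2.0133e+10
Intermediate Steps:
(-102293 + (-58764 - 106012)*(122184 + r/(-159537))) + R(235) = (-102293 + (-58764 - 106012)*(122184 - 122492/(-159537))) - 496 = (-102293 - 164776*(122184 - 122492*(-1/159537))) - 496 = (-102293 - 164776*(122184 + 122492/159537)) - 496 = (-102293 - 164776*19492991300/159537) - 496 = (-102293 - 3211977134448800/159537) - 496 = -3211993453967141/159537 - 496 = -3211993533097493/159537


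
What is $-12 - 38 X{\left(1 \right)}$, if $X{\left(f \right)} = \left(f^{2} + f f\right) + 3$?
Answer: $-202$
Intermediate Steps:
$X{\left(f \right)} = 3 + 2 f^{2}$ ($X{\left(f \right)} = \left(f^{2} + f^{2}\right) + 3 = 2 f^{2} + 3 = 3 + 2 f^{2}$)
$-12 - 38 X{\left(1 \right)} = -12 - 38 \left(3 + 2 \cdot 1^{2}\right) = -12 - 38 \left(3 + 2 \cdot 1\right) = -12 - 38 \left(3 + 2\right) = -12 - 190 = -202$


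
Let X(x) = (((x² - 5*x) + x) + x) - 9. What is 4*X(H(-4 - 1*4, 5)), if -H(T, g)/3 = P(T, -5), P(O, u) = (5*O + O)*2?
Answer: 328284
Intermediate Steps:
P(O, u) = 12*O (P(O, u) = (6*O)*2 = 12*O)
H(T, g) = -36*T
X(x) = -9 + x² - 3*x (X(x) = ((x² - 4*x) + x) - 9 = (x² - 3*x) - 9 = -9 + x² - 3*x)
4*X(H(-4 - 1*4, 5)) = 4*(-9 + (-36*(-4 - 1*4))² - (-108)*(-4 - 1*4)) = 4*(-9 + (-36*(-4 - 4))² - (-108)*(-4 - 4)) = 4*(-9 + (-36*(-8))² - (-108)*(-8)) = 4*(-9 + 288² - 3*288) = 4*(-9 + 82944 - 864) = 4*82071 = 328284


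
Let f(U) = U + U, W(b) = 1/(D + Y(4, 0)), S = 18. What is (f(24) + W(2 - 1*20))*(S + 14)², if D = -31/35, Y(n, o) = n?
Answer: 5393408/109 ≈ 49481.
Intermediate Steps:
D = -31/35 (D = -31*1/35 = -31/35 ≈ -0.88571)
W(b) = 35/109 (W(b) = 1/(-31/35 + 4) = 1/(109/35) = 35/109)
f(U) = 2*U
(f(24) + W(2 - 1*20))*(S + 14)² = (2*24 + 35/109)*(18 + 14)² = (48 + 35/109)*32² = (5267/109)*1024 = 5393408/109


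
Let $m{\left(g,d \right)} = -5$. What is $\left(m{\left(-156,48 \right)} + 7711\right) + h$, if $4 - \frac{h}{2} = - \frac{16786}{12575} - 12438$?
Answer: $\frac{409852822}{12575} \approx 32593.0$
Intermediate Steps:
$h = \frac{312949872}{12575}$ ($h = 8 - 2 \left(- \frac{16786}{12575} - 12438\right) = 8 - - \frac{312849272}{12575} = 8 + \frac{312849272}{12575} = \frac{312949872}{12575} \approx 24887.0$)
$\left(m{\left(-156,48 \right)} + 7711\right) + h = \left(-5 + 7711\right) + \frac{312949872}{12575} = 7706 + \frac{312949872}{12575} = \frac{409852822}{12575}$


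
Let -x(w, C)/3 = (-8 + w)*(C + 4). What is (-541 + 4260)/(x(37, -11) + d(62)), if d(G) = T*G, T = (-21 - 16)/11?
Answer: 40909/4405 ≈ 9.2869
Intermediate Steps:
x(w, C) = -3*(-8 + w)*(4 + C) (x(w, C) = -3*(-8 + w)*(C + 4) = -3*(-8 + w)*(4 + C))
T = -37/11 (T = -37*1/11 = -37/11 ≈ -3.3636)
d(G) = -37*G/11
(-541 + 4260)/(x(37, -11) + d(62)) = (-541 + 4260)/((96 - 12*37 + 24*(-11) - 3*(-11)*37) - 37/11*62) = 3719/((96 - 444 - 264 + 1221) - 2294/11) = 3719/(609 - 2294/11) = 3719/(4405/11) = 3719*(11/4405) = 40909/4405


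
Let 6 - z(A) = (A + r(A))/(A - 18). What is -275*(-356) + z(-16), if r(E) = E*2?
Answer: 1664378/17 ≈ 97905.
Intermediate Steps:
r(E) = 2*E
z(A) = 6 - 3*A/(-18 + A) (z(A) = 6 - (A + 2*A)/(A - 18) = 6 - 3*A/(-18 + A))
-275*(-356) + z(-16) = -275*(-356) + 3*(-36 - 16)/(-18 - 16) = 97900 + 3*(-52)/(-34) = 97900 + 3*(-1/34)*(-52) = 97900 + 78/17 = 1664378/17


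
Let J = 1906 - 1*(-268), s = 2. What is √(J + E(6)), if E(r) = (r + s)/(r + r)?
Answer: 2*√4893/3 ≈ 46.633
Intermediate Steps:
E(r) = (2 + r)/(2*r) (E(r) = (r + 2)/(r + r) = (2 + r)/((2*r)) = (2 + r)*(1/(2*r)) = (2 + r)/(2*r))
J = 2174 (J = 1906 + 268 = 2174)
√(J + E(6)) = √(2174 + (½)*(2 + 6)/6) = √(2174 + (½)*(⅙)*8) = √(2174 + ⅔) = √(6524/3) = 2*√4893/3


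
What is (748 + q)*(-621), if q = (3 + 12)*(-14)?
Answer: -334098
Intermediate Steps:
q = -210 (q = 15*(-14) = -210)
(748 + q)*(-621) = (748 - 210)*(-621) = 538*(-621) = -334098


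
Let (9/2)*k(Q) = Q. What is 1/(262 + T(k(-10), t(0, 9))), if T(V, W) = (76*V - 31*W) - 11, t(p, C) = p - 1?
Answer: 9/1018 ≈ 0.0088409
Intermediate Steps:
k(Q) = 2*Q/9
t(p, C) = -1 + p
T(V, W) = -11 - 31*W + 76*V (T(V, W) = (-31*W + 76*V) - 11 = -11 - 31*W + 76*V)
1/(262 + T(k(-10), t(0, 9))) = 1/(262 + (-11 - 31*(-1 + 0) + 76*((2/9)*(-10)))) = 1/(262 + (-11 - 31*(-1) + 76*(-20/9))) = 1/(262 + (-11 + 31 - 1520/9)) = 1/(262 - 1340/9) = 1/(1018/9) = 9/1018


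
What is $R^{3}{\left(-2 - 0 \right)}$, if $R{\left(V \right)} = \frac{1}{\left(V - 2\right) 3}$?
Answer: $- \frac{1}{1728} \approx -0.0005787$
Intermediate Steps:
$R{\left(V \right)} = \frac{1}{3 \left(-2 + V\right)}$ ($R{\left(V \right)} = \frac{1}{-2 + V} \frac{1}{3} = \frac{1}{3 \left(-2 + V\right)}$)
$R^{3}{\left(-2 - 0 \right)} = \left(\frac{1}{3 \left(-2 - 2\right)}\right)^{3} = \left(\frac{1}{3 \left(-4\right)}\right)^{3} = \left(\frac{1}{3} \left(- \frac{1}{4}\right)\right)^{3} = \left(- \frac{1}{12}\right)^{3} = - \frac{1}{1728}$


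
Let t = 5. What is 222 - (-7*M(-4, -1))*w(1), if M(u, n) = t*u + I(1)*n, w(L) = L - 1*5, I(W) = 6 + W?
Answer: 978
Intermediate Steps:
w(L) = -5 + L (w(L) = L - 5 = -5 + L)
M(u, n) = 5*u + 7*n (M(u, n) = 5*u + (6 + 1)*n = 5*u + 7*n)
222 - (-7*M(-4, -1))*w(1) = 222 - (-7*(5*(-4) + 7*(-1)))*(-5 + 1) = 222 - (-7*(-20 - 7))*(-4) = 222 - (-7*(-27))*(-4) = 222 - 189*(-4) = 222 - 1*(-756) = 222 + 756 = 978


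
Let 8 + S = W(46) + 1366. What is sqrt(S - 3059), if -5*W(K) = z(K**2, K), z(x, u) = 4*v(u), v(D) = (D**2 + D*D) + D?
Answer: I*sqrt(128085)/5 ≈ 71.578*I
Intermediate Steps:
v(D) = D + 2*D**2 (v(D) = (D**2 + D**2) + D = 2*D**2 + D = D + 2*D**2)
z(x, u) = 4*u*(1 + 2*u) (z(x, u) = 4*(u*(1 + 2*u)) = 4*u*(1 + 2*u))
W(K) = -4*K*(1 + 2*K)/5
S = -10322/5 (S = -8 + (-4/5*46*(1 + 2*46) + 1366) = -8 + (-4/5*46*(1 + 92) + 1366) = -8 + (-4/5*46*93 + 1366) = -8 + (-17112/5 + 1366) = -8 - 10282/5 = -10322/5 ≈ -2064.4)
sqrt(S - 3059) = sqrt(-10322/5 - 3059) = sqrt(-25617/5) = I*sqrt(128085)/5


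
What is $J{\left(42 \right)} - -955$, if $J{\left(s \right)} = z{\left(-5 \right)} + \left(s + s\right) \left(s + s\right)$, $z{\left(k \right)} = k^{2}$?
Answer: $8036$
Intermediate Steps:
$J{\left(s \right)} = 25 + 4 s^{2}$ ($J{\left(s \right)} = \left(-5\right)^{2} + \left(s + s\right) \left(s + s\right) = 25 + 2 s 2 s = 25 + 4 s^{2}$)
$J{\left(42 \right)} - -955 = \left(25 + 4 \cdot 42^{2}\right) - -955 = \left(25 + 4 \cdot 1764\right) + 955 = \left(25 + 7056\right) + 955 = 7081 + 955 = 8036$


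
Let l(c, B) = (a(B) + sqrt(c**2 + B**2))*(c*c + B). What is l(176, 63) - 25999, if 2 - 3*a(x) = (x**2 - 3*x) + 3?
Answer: -117436456/3 + 31039*sqrt(34945) ≈ -3.3343e+7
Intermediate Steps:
a(x) = -1/3 + x - x**2/3 (a(x) = 2/3 - ((x**2 - 3*x) + 3)/3 = 2/3 - (3 + x**2 - 3*x)/3 = 2/3 + (-1 + x - x**2/3) = -1/3 + x - x**2/3)
l(c, B) = (B + c**2)*(-1/3 + B + sqrt(B**2 + c**2) - B**2/3) (l(c, B) = ((-1/3 + B - B**2/3) + sqrt(c**2 + B**2))*(c*c + B) = ((-1/3 + B - B**2/3) + sqrt(B**2 + c**2))*(c**2 + B) = (-1/3 + B + sqrt(B**2 + c**2) - B**2/3)*(B + c**2) = (B + c**2)*(-1/3 + B + sqrt(B**2 + c**2) - B**2/3))
l(176, 63) - 25999 = (63*sqrt(63**2 + 176**2) + 176**2*sqrt(63**2 + 176**2) - 1/3*63*(1 + 63**2 - 3*63) + (1/3)*176**2*(-1 - 1*63**2 + 3*63)) - 25999 = (63*sqrt(3969 + 30976) + 30976*sqrt(3969 + 30976) - 1/3*63*(1 + 3969 - 189) + (1/3)*30976*(-1 - 1*3969 + 189)) - 25999 = (63*sqrt(34945) + 30976*sqrt(34945) - 1/3*63*3781 + (1/3)*30976*(-1 - 3969 + 189)) - 25999 = (63*sqrt(34945) + 30976*sqrt(34945) - 79401 + (1/3)*30976*(-3781)) - 25999 = (63*sqrt(34945) + 30976*sqrt(34945) - 79401 - 117120256/3) - 25999 = (-117358459/3 + 31039*sqrt(34945)) - 25999 = -117436456/3 + 31039*sqrt(34945)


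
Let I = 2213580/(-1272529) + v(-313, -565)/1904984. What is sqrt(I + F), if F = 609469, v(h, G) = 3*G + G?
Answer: sqrt(223845536557091414062476725654)/606036846134 ≈ 780.68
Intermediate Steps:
v(h, G) = 4*G
I = -1054927599565/606036846134 (I = 2213580/(-1272529) + (4*(-565))/1904984 = 2213580*(-1/1272529) - 2260*1/1904984 = -2213580/1272529 - 565/476246 = -1054927599565/606036846134 ≈ -1.7407)
sqrt(I + F) = sqrt(-1054927599565/606036846134 + 609469) = sqrt(369359615648843281/606036846134) = sqrt(223845536557091414062476725654)/606036846134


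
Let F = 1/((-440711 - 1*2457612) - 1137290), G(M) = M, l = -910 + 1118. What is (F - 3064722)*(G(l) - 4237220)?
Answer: 3082558809741085532/237389 ≈ 1.2985e+13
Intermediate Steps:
l = 208
F = -1/4035613 (F = 1/((-440711 - 2457612) - 1137290) = 1/(-2898323 - 1137290) = 1/(-4035613) = -1/4035613 ≈ -2.4779e-7)
(F - 3064722)*(G(l) - 4237220) = (-1/4035613 - 3064722)*(208 - 4237220) = -12368031944587/4035613*(-4237012) = 3082558809741085532/237389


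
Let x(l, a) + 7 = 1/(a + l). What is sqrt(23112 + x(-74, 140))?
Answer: sqrt(100645446)/66 ≈ 152.00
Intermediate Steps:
x(l, a) = -7 + 1/(a + l)
sqrt(23112 + x(-74, 140)) = sqrt(23112 + (1 - 7*140 - 7*(-74))/(140 - 74)) = sqrt(23112 + (1 - 980 + 518)/66) = sqrt(23112 + (1/66)*(-461)) = sqrt(23112 - 461/66) = sqrt(1524931/66) = sqrt(100645446)/66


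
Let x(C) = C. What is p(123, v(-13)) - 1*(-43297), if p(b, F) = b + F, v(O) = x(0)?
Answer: 43420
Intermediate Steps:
v(O) = 0
p(b, F) = F + b
p(123, v(-13)) - 1*(-43297) = (0 + 123) - 1*(-43297) = 123 + 43297 = 43420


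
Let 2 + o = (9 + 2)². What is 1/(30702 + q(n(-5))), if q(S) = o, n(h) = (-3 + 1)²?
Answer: 1/30821 ≈ 3.2445e-5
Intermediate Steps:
n(h) = 4 (n(h) = (-2)² = 4)
o = 119 (o = -2 + (9 + 2)² = -2 + 11² = -2 + 121 = 119)
q(S) = 119
1/(30702 + q(n(-5))) = 1/(30702 + 119) = 1/30821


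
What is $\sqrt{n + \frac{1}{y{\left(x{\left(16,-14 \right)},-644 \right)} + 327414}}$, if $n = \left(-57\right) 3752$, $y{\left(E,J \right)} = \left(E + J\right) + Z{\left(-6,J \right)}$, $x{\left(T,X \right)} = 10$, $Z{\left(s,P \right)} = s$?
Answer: $\frac{i \sqrt{22836664624334890}}{326774} \approx 462.45 i$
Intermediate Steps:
$y{\left(E,J \right)} = -6 + E + J$ ($y{\left(E,J \right)} = \left(E + J\right) - 6 = -6 + E + J$)
$n = -213864$
$\sqrt{n + \frac{1}{y{\left(x{\left(16,-14 \right)},-644 \right)} + 327414}} = \sqrt{-213864 + \frac{1}{\left(-6 + 10 - 644\right) + 327414}} = \sqrt{-213864 + \frac{1}{-640 + 327414}} = \sqrt{-213864 + \frac{1}{326774}} = \sqrt{- \frac{69885194735}{326774}} = \frac{i \sqrt{22836664624334890}}{326774}$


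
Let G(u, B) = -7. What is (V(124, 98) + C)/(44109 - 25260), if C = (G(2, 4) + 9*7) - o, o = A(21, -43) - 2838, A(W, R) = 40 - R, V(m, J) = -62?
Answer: 2749/18849 ≈ 0.14584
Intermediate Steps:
o = -2755 (o = (40 - 1*(-43)) - 2838 = (40 + 43) - 2838 = 83 - 2838 = -2755)
C = 2811 (C = (-7 + 9*7) - 1*(-2755) = (-7 + 63) + 2755 = 56 + 2755 = 2811)
(V(124, 98) + C)/(44109 - 25260) = (-62 + 2811)/(44109 - 25260) = 2749/18849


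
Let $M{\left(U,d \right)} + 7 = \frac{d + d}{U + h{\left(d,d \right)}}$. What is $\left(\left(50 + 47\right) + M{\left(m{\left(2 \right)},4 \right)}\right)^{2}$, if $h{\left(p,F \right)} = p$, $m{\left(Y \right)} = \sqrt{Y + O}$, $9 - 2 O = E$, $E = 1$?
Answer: $\frac{217252}{25} - \frac{3728 \sqrt{6}}{25} \approx 8324.8$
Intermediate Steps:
$O = 4$ ($O = \frac{9}{2} - \frac{1}{2} = 4$)
$m{\left(Y \right)} = \sqrt{4 + Y}$ ($m{\left(Y \right)} = \sqrt{Y + 4} = \sqrt{4 + Y}$)
$M{\left(U,d \right)} = -7 + \frac{2 d}{U + d}$ ($M{\left(U,d \right)} = -7 + \frac{d + d}{U + d} = -7 + \frac{2 d}{U + d}$)
$\left(\left(50 + 47\right) + M{\left(m{\left(2 \right)},4 \right)}\right)^{2} = \left(\left(50 + 47\right) + \frac{- 7 \sqrt{4 + 2} - 20}{\sqrt{4 + 2} + 4}\right)^{2} = \left(97 + \frac{- 7 \sqrt{6} - 20}{\sqrt{6} + 4}\right)^{2} = \left(97 + \frac{-20 - 7 \sqrt{6}}{4 + \sqrt{6}}\right)^{2}$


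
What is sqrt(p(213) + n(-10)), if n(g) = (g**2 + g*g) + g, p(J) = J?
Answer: sqrt(403) ≈ 20.075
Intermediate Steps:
n(g) = g + 2*g**2 (n(g) = (g**2 + g**2) + g = 2*g**2 + g = g + 2*g**2)
sqrt(p(213) + n(-10)) = sqrt(213 - 10*(1 + 2*(-10))) = sqrt(213 - 10*(1 - 20)) = sqrt(213 - 10*(-19)) = sqrt(213 + 190) = sqrt(403)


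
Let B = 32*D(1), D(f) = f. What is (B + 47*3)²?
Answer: 29929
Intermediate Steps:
B = 32 (B = 32*1 = 32)
(B + 47*3)² = (32 + 47*3)² = (32 + 141)² = 173² = 29929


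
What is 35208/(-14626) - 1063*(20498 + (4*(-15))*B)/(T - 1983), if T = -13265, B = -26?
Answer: 85602133955/55754312 ≈ 1535.3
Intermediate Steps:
35208/(-14626) - 1063*(20498 + (4*(-15))*B)/(T - 1983) = 35208/(-14626) - 1063*(20498 + (4*(-15))*(-26))/(-13265 - 1983) = 35208*(-1/14626) - 1063/((-15248/(20498 - 60*(-26)))) = -17604/7313 - 1063/((-15248/(20498 + 1560))) = -17604/7313 - 1063/((-15248/22058)) = -17604/7313 - 1063/((-15248*1/22058)) = -17604/7313 - 1063/(-7624/11029) = -17604/7313 - 1063*(-11029/7624) = -17604/7313 + 11723827/7624 = 85602133955/55754312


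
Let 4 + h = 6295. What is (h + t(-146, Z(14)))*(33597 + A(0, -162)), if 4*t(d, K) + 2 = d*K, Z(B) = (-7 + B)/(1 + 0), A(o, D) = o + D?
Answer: 201780225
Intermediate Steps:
h = 6291 (h = -4 + 6295 = 6291)
A(o, D) = D + o
Z(B) = -7 + B (Z(B) = (-7 + B)/1 = (-7 + B)*1 = -7 + B)
t(d, K) = -½ + K*d/4 (t(d, K) = -½ + (d*K)/4 = -½ + (K*d)/4 = -½ + K*d/4)
(h + t(-146, Z(14)))*(33597 + A(0, -162)) = (6291 + (-½ + (¼)*(-7 + 14)*(-146)))*(33597 + (-162 + 0)) = (6291 + (-½ + (¼)*7*(-146)))*(33597 - 162) = (6291 + (-½ - 511/2))*33435 = (6291 - 256)*33435 = 6035*33435 = 201780225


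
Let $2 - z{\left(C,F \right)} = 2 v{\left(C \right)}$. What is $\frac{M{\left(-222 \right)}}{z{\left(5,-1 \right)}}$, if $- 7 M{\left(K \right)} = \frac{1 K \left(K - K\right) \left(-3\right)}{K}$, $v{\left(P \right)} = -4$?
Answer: $0$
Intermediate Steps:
$z{\left(C,F \right)} = 10$ ($z{\left(C,F \right)} = 2 - 2 \left(-4\right) = 2 - -8 = 2 + 8 = 10$)
$M{\left(K \right)} = 0$ ($M{\left(K \right)} = - \frac{1 K \left(K - K\right) \left(-3\right) \frac{1}{K}}{7} = - \frac{K 0 \left(-3\right) \frac{1}{K}}{7} = - \frac{0 \left(-3\right) \frac{1}{K}}{7} = - \frac{0 \frac{1}{K}}{7} = \left(- \frac{1}{7}\right) 0 = 0$)
$\frac{M{\left(-222 \right)}}{z{\left(5,-1 \right)}} = \frac{1}{10} \cdot 0 = 0$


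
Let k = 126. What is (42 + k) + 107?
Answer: 275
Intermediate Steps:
(42 + k) + 107 = (42 + 126) + 107 = 168 + 107 = 275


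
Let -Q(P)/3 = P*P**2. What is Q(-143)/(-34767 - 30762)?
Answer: -2924207/21843 ≈ -133.87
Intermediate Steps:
Q(P) = -3*P**3 (Q(P) = -3*P*P**2 = -3*P**3)
Q(-143)/(-34767 - 30762) = (-3*(-143)**3)/(-34767 - 30762) = -3*(-2924207)/(-65529) = 8772621*(-1/65529) = -2924207/21843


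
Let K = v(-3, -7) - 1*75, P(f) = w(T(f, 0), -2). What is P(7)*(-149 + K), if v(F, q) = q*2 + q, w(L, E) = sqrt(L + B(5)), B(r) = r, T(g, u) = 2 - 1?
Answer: -245*sqrt(6) ≈ -600.13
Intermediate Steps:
T(g, u) = 1
w(L, E) = sqrt(5 + L) (w(L, E) = sqrt(L + 5) = sqrt(5 + L))
P(f) = sqrt(6) (P(f) = sqrt(5 + 1) = sqrt(6))
v(F, q) = 3*q (v(F, q) = 2*q + q = 3*q)
K = -96 (K = 3*(-7) - 1*75 = -21 - 75 = -96)
P(7)*(-149 + K) = sqrt(6)*(-149 - 96) = sqrt(6)*(-245) = -245*sqrt(6)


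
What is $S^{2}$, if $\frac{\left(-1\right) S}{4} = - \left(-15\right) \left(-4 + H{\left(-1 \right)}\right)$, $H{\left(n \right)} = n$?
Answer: $90000$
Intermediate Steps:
$S = 300$ ($S = - 4 \left(- \left(-15\right) \left(-4 - 1\right)\right) = - 4 \left(- \left(-15\right) \left(-5\right)\right) = - 4 \left(\left(-1\right) 75\right) = \left(-4\right) \left(-75\right) = 300$)
$S^{2} = 300^{2} = 90000$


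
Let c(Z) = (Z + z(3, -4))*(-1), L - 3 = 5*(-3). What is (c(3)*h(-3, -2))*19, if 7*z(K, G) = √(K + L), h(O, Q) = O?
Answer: 171 + 171*I/7 ≈ 171.0 + 24.429*I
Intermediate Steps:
L = -12 (L = 3 + 5*(-3) = 3 - 15 = -12)
z(K, G) = √(-12 + K)/7 (z(K, G) = √(K - 12)/7 = √(-12 + K)/7)
c(Z) = -Z - 3*I/7 (c(Z) = (Z + √(-12 + 3)/7)*(-1) = (Z + √(-9)/7)*(-1) = (Z + (3*I)/7)*(-1) = (Z + 3*I/7)*(-1) = -Z - 3*I/7)
(c(3)*h(-3, -2))*19 = ((-1*3 - 3*I/7)*(-3))*19 = ((-3 - 3*I/7)*(-3))*19 = (9 + 9*I/7)*19 = 171 + 171*I/7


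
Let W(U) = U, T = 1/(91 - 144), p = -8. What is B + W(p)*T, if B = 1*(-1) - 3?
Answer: -204/53 ≈ -3.8491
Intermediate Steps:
T = -1/53 (T = 1/(-53) = -1/53 ≈ -0.018868)
B = -4 (B = -1 - 3 = -4)
B + W(p)*T = -4 - 8*(-1/53) = -4 + 8/53 = -204/53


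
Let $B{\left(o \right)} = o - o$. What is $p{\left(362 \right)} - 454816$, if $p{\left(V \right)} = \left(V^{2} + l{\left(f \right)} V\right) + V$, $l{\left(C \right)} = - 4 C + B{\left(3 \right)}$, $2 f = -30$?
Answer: $-301690$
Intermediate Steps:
$f = -15$ ($f = \frac{1}{2} \left(-30\right) = -15$)
$B{\left(o \right)} = 0$
$l{\left(C \right)} = - 4 C$ ($l{\left(C \right)} = - 4 C + 0 = - 4 C$)
$p{\left(V \right)} = V^{2} + 61 V$ ($p{\left(V \right)} = \left(V^{2} + \left(-4\right) \left(-15\right) V\right) + V = \left(V^{2} + 60 V\right) + V = V^{2} + 61 V$)
$p{\left(362 \right)} - 454816 = 362 \left(61 + 362\right) - 454816 = 362 \cdot 423 - 454816 = 153126 - 454816 = -301690$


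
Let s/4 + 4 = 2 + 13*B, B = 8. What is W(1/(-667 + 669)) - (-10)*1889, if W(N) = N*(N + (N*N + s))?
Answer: 152755/8 ≈ 19094.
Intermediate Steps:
s = 408 (s = -16 + 4*(2 + 13*8) = -16 + 4*(2 + 104) = -16 + 4*106 = -16 + 424 = 408)
W(N) = N*(408 + N + N**2) (W(N) = N*(N + (N*N + 408)) = N*(N + (N**2 + 408)) = N*(N + (408 + N**2)) = N*(408 + N + N**2))
W(1/(-667 + 669)) - (-10)*1889 = (408 + 1/(-667 + 669) + (1/(-667 + 669))**2)/(-667 + 669) - (-10)*1889 = (408 + 1/2 + (1/2)**2)/2 - 1*(-18890) = (408 + 1/2 + (1/2)**2)/2 + 18890 = (408 + 1/2 + 1/4)/2 + 18890 = (1/2)*(1635/4) + 18890 = 1635/8 + 18890 = 152755/8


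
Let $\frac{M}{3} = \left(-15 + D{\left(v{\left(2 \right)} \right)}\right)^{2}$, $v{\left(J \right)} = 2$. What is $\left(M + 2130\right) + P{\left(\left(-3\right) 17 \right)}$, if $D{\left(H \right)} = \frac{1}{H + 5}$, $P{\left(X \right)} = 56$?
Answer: $\frac{139562}{49} \approx 2848.2$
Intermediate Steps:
$D{\left(H \right)} = \frac{1}{5 + H}$
$M = \frac{32448}{49}$ ($M = 3 \left(-15 + \frac{1}{5 + 2}\right)^{2} = 3 \left(-15 + \frac{1}{7}\right)^{2} = 3 \left(- \frac{104}{7}\right)^{2} = 3 \cdot \frac{10816}{49} = \frac{32448}{49} \approx 662.2$)
$\left(M + 2130\right) + P{\left(\left(-3\right) 17 \right)} = \left(\frac{32448}{49} + 2130\right) + 56 = \frac{136818}{49} + 56 = \frac{139562}{49}$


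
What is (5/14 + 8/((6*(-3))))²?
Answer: 121/15876 ≈ 0.0076216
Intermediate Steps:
(5/14 + 8/((6*(-3))))² = (5*(1/14) + 8/(-18))² = (5/14 + 8*(-1/18))² = (5/14 - 4/9)² = (-11/126)² = 121/15876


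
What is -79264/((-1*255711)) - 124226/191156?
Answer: -8307082751/24440345958 ≈ -0.33989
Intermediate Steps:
-79264/((-1*255711)) - 124226/191156 = -79264/(-255711) - 124226*1/191156 = -79264*(-1/255711) - 62113/95578 = 79264/255711 - 62113/95578 = -8307082751/24440345958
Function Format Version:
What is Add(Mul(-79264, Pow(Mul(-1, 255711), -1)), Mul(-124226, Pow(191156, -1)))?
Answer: Rational(-8307082751, 24440345958) ≈ -0.33989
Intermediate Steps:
Add(Mul(-79264, Pow(Mul(-1, 255711), -1)), Mul(-124226, Pow(191156, -1))) = Add(Mul(-79264, Pow(-255711, -1)), Mul(-124226, Rational(1, 191156))) = Add(Mul(-79264, Rational(-1, 255711)), Rational(-62113, 95578)) = Add(Rational(79264, 255711), Rational(-62113, 95578)) = Rational(-8307082751, 24440345958)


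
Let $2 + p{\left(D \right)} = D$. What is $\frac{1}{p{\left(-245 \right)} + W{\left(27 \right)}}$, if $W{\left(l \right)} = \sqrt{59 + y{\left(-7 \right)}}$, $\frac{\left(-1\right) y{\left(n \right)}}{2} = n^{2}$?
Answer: $- \frac{19}{4696} - \frac{i \sqrt{39}}{61048} \approx -0.004046 - 0.0001023 i$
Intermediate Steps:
$p{\left(D \right)} = -2 + D$
$y{\left(n \right)} = - 2 n^{2}$
$W{\left(l \right)} = i \sqrt{39}$ ($W{\left(l \right)} = \sqrt{59 - 2 \left(-7\right)^{2}} = \sqrt{59 - 98} = \sqrt{-39} = i \sqrt{39}$)
$\frac{1}{p{\left(-245 \right)} + W{\left(27 \right)}} = \frac{1}{\left(-2 - 245\right) + i \sqrt{39}} = \frac{1}{-247 + i \sqrt{39}}$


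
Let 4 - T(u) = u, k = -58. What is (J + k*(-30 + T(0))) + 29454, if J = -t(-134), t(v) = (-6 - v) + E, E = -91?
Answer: 30925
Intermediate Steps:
t(v) = -97 - v (t(v) = (-6 - v) - 91 = -97 - v)
T(u) = 4 - u
J = -37 (J = -(-97 - 1*(-134)) = -(-97 + 134) = -1*37 = -37)
(J + k*(-30 + T(0))) + 29454 = (-37 - 58*(-30 + (4 - 1*0))) + 29454 = (-37 - 58*(-30 + (4 + 0))) + 29454 = (-37 - 58*(-30 + 4)) + 29454 = (-37 - 58*(-26)) + 29454 = (-37 + 1508) + 29454 = 1471 + 29454 = 30925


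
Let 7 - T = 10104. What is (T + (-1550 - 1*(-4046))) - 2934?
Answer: -10535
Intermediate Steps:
T = -10097 (T = 7 - 1*10104 = 7 - 10104 = -10097)
(T + (-1550 - 1*(-4046))) - 2934 = (-10097 + (-1550 - 1*(-4046))) - 2934 = (-10097 + (-1550 + 4046)) - 2934 = (-10097 + 2496) - 2934 = -7601 - 2934 = -10535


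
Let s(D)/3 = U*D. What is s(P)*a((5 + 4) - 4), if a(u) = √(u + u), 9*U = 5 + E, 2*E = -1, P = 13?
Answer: 39*√10/2 ≈ 61.664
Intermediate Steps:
E = -½ (E = (½)*(-1) = -½ ≈ -0.50000)
U = ½ (U = (5 - ½)/9 = (⅑)*(9/2) = ½ ≈ 0.50000)
a(u) = √2*√u (a(u) = √(2*u) = √2*√u)
s(D) = 3*D/2 (s(D) = 3*(D/2) = 3*D/2)
s(P)*a((5 + 4) - 4) = ((3/2)*13)*(√2*√((5 + 4) - 4)) = 39*(√2*√(9 - 4))/2 = 39*(√2*√5)/2 = 39*√10/2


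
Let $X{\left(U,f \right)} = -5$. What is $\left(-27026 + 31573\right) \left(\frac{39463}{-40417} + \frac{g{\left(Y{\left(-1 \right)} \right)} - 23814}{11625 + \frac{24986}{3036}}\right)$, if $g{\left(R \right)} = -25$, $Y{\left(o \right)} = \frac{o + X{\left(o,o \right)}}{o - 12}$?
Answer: $- \frac{316747102652291}{23023665301} \approx -13757.0$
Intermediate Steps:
$Y{\left(o \right)} = \frac{-5 + o}{-12 + o}$ ($Y{\left(o \right)} = \frac{o - 5}{o - 12} = \frac{-5 + o}{-12 + o}$)
$\left(-27026 + 31573\right) \left(\frac{39463}{-40417} + \frac{g{\left(Y{\left(-1 \right)} \right)} - 23814}{11625 + \frac{24986}{3036}}\right) = \left(-27026 + 31573\right) \left(\frac{39463}{-40417} + \frac{-25 - 23814}{11625 + \frac{24986}{3036}}\right) = 4547 \left(39463 \left(- \frac{1}{40417}\right) - \frac{23839}{11625 + 24986 \cdot \frac{1}{3036}}\right) = 4547 \left(- \frac{39463}{40417} - \frac{23839}{11625 + \frac{12493}{1518}}\right) = 4547 \left(- \frac{39463}{40417} - \frac{23839}{\frac{17659243}{1518}}\right) = 4547 \left(- \frac{39463}{40417} - \frac{1167342}{569653}\right) = 4547 \left(- \frac{69660677953}{23023665301}\right) = - \frac{316747102652291}{23023665301}$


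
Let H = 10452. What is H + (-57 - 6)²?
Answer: 14421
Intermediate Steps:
H + (-57 - 6)² = 10452 + (-57 - 6)² = 10452 + (-63)² = 10452 + 3969 = 14421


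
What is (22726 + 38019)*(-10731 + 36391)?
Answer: 1558716700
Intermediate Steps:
(22726 + 38019)*(-10731 + 36391) = 60745*25660 = 1558716700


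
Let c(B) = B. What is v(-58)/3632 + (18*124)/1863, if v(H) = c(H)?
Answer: 444365/375912 ≈ 1.1821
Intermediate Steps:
v(H) = H
v(-58)/3632 + (18*124)/1863 = -58/3632 + (18*124)/1863 = -58*1/3632 + 2232*(1/1863) = -29/1816 + 248/207 = 444365/375912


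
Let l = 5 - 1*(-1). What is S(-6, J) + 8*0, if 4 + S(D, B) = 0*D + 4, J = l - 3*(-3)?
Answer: 0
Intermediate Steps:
l = 6 (l = 5 + 1 = 6)
J = 15 (J = 6 - 3*(-3) = 6 + 9 = 15)
S(D, B) = 0 (S(D, B) = -4 + (0*D + 4) = -4 + (0 + 4) = -4 + 4 = 0)
S(-6, J) + 8*0 = 0 + 8*0 = 0 + 0 = 0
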